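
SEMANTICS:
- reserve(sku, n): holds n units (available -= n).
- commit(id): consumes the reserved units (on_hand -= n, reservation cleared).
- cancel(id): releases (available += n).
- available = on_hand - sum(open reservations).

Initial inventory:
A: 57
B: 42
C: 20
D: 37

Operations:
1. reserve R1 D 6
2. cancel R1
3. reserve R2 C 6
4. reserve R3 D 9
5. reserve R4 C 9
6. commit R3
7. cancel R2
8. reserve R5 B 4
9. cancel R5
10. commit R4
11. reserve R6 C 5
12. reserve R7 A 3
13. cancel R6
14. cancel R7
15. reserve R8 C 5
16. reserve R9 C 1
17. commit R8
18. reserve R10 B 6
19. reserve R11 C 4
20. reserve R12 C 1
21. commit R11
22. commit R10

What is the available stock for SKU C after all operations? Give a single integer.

Answer: 0

Derivation:
Step 1: reserve R1 D 6 -> on_hand[A=57 B=42 C=20 D=37] avail[A=57 B=42 C=20 D=31] open={R1}
Step 2: cancel R1 -> on_hand[A=57 B=42 C=20 D=37] avail[A=57 B=42 C=20 D=37] open={}
Step 3: reserve R2 C 6 -> on_hand[A=57 B=42 C=20 D=37] avail[A=57 B=42 C=14 D=37] open={R2}
Step 4: reserve R3 D 9 -> on_hand[A=57 B=42 C=20 D=37] avail[A=57 B=42 C=14 D=28] open={R2,R3}
Step 5: reserve R4 C 9 -> on_hand[A=57 B=42 C=20 D=37] avail[A=57 B=42 C=5 D=28] open={R2,R3,R4}
Step 6: commit R3 -> on_hand[A=57 B=42 C=20 D=28] avail[A=57 B=42 C=5 D=28] open={R2,R4}
Step 7: cancel R2 -> on_hand[A=57 B=42 C=20 D=28] avail[A=57 B=42 C=11 D=28] open={R4}
Step 8: reserve R5 B 4 -> on_hand[A=57 B=42 C=20 D=28] avail[A=57 B=38 C=11 D=28] open={R4,R5}
Step 9: cancel R5 -> on_hand[A=57 B=42 C=20 D=28] avail[A=57 B=42 C=11 D=28] open={R4}
Step 10: commit R4 -> on_hand[A=57 B=42 C=11 D=28] avail[A=57 B=42 C=11 D=28] open={}
Step 11: reserve R6 C 5 -> on_hand[A=57 B=42 C=11 D=28] avail[A=57 B=42 C=6 D=28] open={R6}
Step 12: reserve R7 A 3 -> on_hand[A=57 B=42 C=11 D=28] avail[A=54 B=42 C=6 D=28] open={R6,R7}
Step 13: cancel R6 -> on_hand[A=57 B=42 C=11 D=28] avail[A=54 B=42 C=11 D=28] open={R7}
Step 14: cancel R7 -> on_hand[A=57 B=42 C=11 D=28] avail[A=57 B=42 C=11 D=28] open={}
Step 15: reserve R8 C 5 -> on_hand[A=57 B=42 C=11 D=28] avail[A=57 B=42 C=6 D=28] open={R8}
Step 16: reserve R9 C 1 -> on_hand[A=57 B=42 C=11 D=28] avail[A=57 B=42 C=5 D=28] open={R8,R9}
Step 17: commit R8 -> on_hand[A=57 B=42 C=6 D=28] avail[A=57 B=42 C=5 D=28] open={R9}
Step 18: reserve R10 B 6 -> on_hand[A=57 B=42 C=6 D=28] avail[A=57 B=36 C=5 D=28] open={R10,R9}
Step 19: reserve R11 C 4 -> on_hand[A=57 B=42 C=6 D=28] avail[A=57 B=36 C=1 D=28] open={R10,R11,R9}
Step 20: reserve R12 C 1 -> on_hand[A=57 B=42 C=6 D=28] avail[A=57 B=36 C=0 D=28] open={R10,R11,R12,R9}
Step 21: commit R11 -> on_hand[A=57 B=42 C=2 D=28] avail[A=57 B=36 C=0 D=28] open={R10,R12,R9}
Step 22: commit R10 -> on_hand[A=57 B=36 C=2 D=28] avail[A=57 B=36 C=0 D=28] open={R12,R9}
Final available[C] = 0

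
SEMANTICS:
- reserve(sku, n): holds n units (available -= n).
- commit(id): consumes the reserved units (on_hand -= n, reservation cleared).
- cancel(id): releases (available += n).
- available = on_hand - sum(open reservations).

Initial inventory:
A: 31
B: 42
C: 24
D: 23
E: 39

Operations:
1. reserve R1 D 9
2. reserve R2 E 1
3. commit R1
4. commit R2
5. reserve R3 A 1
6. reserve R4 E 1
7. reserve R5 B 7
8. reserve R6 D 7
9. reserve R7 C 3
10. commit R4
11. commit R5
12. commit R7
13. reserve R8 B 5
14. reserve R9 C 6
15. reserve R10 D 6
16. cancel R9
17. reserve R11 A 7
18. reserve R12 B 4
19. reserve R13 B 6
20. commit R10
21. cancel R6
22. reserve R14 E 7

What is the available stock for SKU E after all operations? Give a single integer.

Step 1: reserve R1 D 9 -> on_hand[A=31 B=42 C=24 D=23 E=39] avail[A=31 B=42 C=24 D=14 E=39] open={R1}
Step 2: reserve R2 E 1 -> on_hand[A=31 B=42 C=24 D=23 E=39] avail[A=31 B=42 C=24 D=14 E=38] open={R1,R2}
Step 3: commit R1 -> on_hand[A=31 B=42 C=24 D=14 E=39] avail[A=31 B=42 C=24 D=14 E=38] open={R2}
Step 4: commit R2 -> on_hand[A=31 B=42 C=24 D=14 E=38] avail[A=31 B=42 C=24 D=14 E=38] open={}
Step 5: reserve R3 A 1 -> on_hand[A=31 B=42 C=24 D=14 E=38] avail[A=30 B=42 C=24 D=14 E=38] open={R3}
Step 6: reserve R4 E 1 -> on_hand[A=31 B=42 C=24 D=14 E=38] avail[A=30 B=42 C=24 D=14 E=37] open={R3,R4}
Step 7: reserve R5 B 7 -> on_hand[A=31 B=42 C=24 D=14 E=38] avail[A=30 B=35 C=24 D=14 E=37] open={R3,R4,R5}
Step 8: reserve R6 D 7 -> on_hand[A=31 B=42 C=24 D=14 E=38] avail[A=30 B=35 C=24 D=7 E=37] open={R3,R4,R5,R6}
Step 9: reserve R7 C 3 -> on_hand[A=31 B=42 C=24 D=14 E=38] avail[A=30 B=35 C=21 D=7 E=37] open={R3,R4,R5,R6,R7}
Step 10: commit R4 -> on_hand[A=31 B=42 C=24 D=14 E=37] avail[A=30 B=35 C=21 D=7 E=37] open={R3,R5,R6,R7}
Step 11: commit R5 -> on_hand[A=31 B=35 C=24 D=14 E=37] avail[A=30 B=35 C=21 D=7 E=37] open={R3,R6,R7}
Step 12: commit R7 -> on_hand[A=31 B=35 C=21 D=14 E=37] avail[A=30 B=35 C=21 D=7 E=37] open={R3,R6}
Step 13: reserve R8 B 5 -> on_hand[A=31 B=35 C=21 D=14 E=37] avail[A=30 B=30 C=21 D=7 E=37] open={R3,R6,R8}
Step 14: reserve R9 C 6 -> on_hand[A=31 B=35 C=21 D=14 E=37] avail[A=30 B=30 C=15 D=7 E=37] open={R3,R6,R8,R9}
Step 15: reserve R10 D 6 -> on_hand[A=31 B=35 C=21 D=14 E=37] avail[A=30 B=30 C=15 D=1 E=37] open={R10,R3,R6,R8,R9}
Step 16: cancel R9 -> on_hand[A=31 B=35 C=21 D=14 E=37] avail[A=30 B=30 C=21 D=1 E=37] open={R10,R3,R6,R8}
Step 17: reserve R11 A 7 -> on_hand[A=31 B=35 C=21 D=14 E=37] avail[A=23 B=30 C=21 D=1 E=37] open={R10,R11,R3,R6,R8}
Step 18: reserve R12 B 4 -> on_hand[A=31 B=35 C=21 D=14 E=37] avail[A=23 B=26 C=21 D=1 E=37] open={R10,R11,R12,R3,R6,R8}
Step 19: reserve R13 B 6 -> on_hand[A=31 B=35 C=21 D=14 E=37] avail[A=23 B=20 C=21 D=1 E=37] open={R10,R11,R12,R13,R3,R6,R8}
Step 20: commit R10 -> on_hand[A=31 B=35 C=21 D=8 E=37] avail[A=23 B=20 C=21 D=1 E=37] open={R11,R12,R13,R3,R6,R8}
Step 21: cancel R6 -> on_hand[A=31 B=35 C=21 D=8 E=37] avail[A=23 B=20 C=21 D=8 E=37] open={R11,R12,R13,R3,R8}
Step 22: reserve R14 E 7 -> on_hand[A=31 B=35 C=21 D=8 E=37] avail[A=23 B=20 C=21 D=8 E=30] open={R11,R12,R13,R14,R3,R8}
Final available[E] = 30

Answer: 30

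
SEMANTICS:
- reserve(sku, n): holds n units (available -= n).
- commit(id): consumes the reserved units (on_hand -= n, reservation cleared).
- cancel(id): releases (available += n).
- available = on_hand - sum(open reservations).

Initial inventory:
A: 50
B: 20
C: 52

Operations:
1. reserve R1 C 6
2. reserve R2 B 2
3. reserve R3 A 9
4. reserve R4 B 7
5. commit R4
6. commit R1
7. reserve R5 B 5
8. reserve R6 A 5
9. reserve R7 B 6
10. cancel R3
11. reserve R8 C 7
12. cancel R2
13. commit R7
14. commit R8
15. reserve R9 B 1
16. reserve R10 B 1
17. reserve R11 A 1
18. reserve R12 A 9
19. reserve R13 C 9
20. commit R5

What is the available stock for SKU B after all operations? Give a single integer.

Answer: 0

Derivation:
Step 1: reserve R1 C 6 -> on_hand[A=50 B=20 C=52] avail[A=50 B=20 C=46] open={R1}
Step 2: reserve R2 B 2 -> on_hand[A=50 B=20 C=52] avail[A=50 B=18 C=46] open={R1,R2}
Step 3: reserve R3 A 9 -> on_hand[A=50 B=20 C=52] avail[A=41 B=18 C=46] open={R1,R2,R3}
Step 4: reserve R4 B 7 -> on_hand[A=50 B=20 C=52] avail[A=41 B=11 C=46] open={R1,R2,R3,R4}
Step 5: commit R4 -> on_hand[A=50 B=13 C=52] avail[A=41 B=11 C=46] open={R1,R2,R3}
Step 6: commit R1 -> on_hand[A=50 B=13 C=46] avail[A=41 B=11 C=46] open={R2,R3}
Step 7: reserve R5 B 5 -> on_hand[A=50 B=13 C=46] avail[A=41 B=6 C=46] open={R2,R3,R5}
Step 8: reserve R6 A 5 -> on_hand[A=50 B=13 C=46] avail[A=36 B=6 C=46] open={R2,R3,R5,R6}
Step 9: reserve R7 B 6 -> on_hand[A=50 B=13 C=46] avail[A=36 B=0 C=46] open={R2,R3,R5,R6,R7}
Step 10: cancel R3 -> on_hand[A=50 B=13 C=46] avail[A=45 B=0 C=46] open={R2,R5,R6,R7}
Step 11: reserve R8 C 7 -> on_hand[A=50 B=13 C=46] avail[A=45 B=0 C=39] open={R2,R5,R6,R7,R8}
Step 12: cancel R2 -> on_hand[A=50 B=13 C=46] avail[A=45 B=2 C=39] open={R5,R6,R7,R8}
Step 13: commit R7 -> on_hand[A=50 B=7 C=46] avail[A=45 B=2 C=39] open={R5,R6,R8}
Step 14: commit R8 -> on_hand[A=50 B=7 C=39] avail[A=45 B=2 C=39] open={R5,R6}
Step 15: reserve R9 B 1 -> on_hand[A=50 B=7 C=39] avail[A=45 B=1 C=39] open={R5,R6,R9}
Step 16: reserve R10 B 1 -> on_hand[A=50 B=7 C=39] avail[A=45 B=0 C=39] open={R10,R5,R6,R9}
Step 17: reserve R11 A 1 -> on_hand[A=50 B=7 C=39] avail[A=44 B=0 C=39] open={R10,R11,R5,R6,R9}
Step 18: reserve R12 A 9 -> on_hand[A=50 B=7 C=39] avail[A=35 B=0 C=39] open={R10,R11,R12,R5,R6,R9}
Step 19: reserve R13 C 9 -> on_hand[A=50 B=7 C=39] avail[A=35 B=0 C=30] open={R10,R11,R12,R13,R5,R6,R9}
Step 20: commit R5 -> on_hand[A=50 B=2 C=39] avail[A=35 B=0 C=30] open={R10,R11,R12,R13,R6,R9}
Final available[B] = 0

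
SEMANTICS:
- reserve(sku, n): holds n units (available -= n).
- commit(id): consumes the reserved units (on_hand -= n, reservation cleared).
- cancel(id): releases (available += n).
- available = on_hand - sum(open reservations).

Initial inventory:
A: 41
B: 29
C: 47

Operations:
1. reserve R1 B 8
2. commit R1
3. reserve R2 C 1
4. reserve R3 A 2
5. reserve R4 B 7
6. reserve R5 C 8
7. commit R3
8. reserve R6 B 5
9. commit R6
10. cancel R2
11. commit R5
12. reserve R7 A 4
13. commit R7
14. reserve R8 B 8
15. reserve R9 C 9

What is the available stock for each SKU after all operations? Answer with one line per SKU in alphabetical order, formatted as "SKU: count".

Step 1: reserve R1 B 8 -> on_hand[A=41 B=29 C=47] avail[A=41 B=21 C=47] open={R1}
Step 2: commit R1 -> on_hand[A=41 B=21 C=47] avail[A=41 B=21 C=47] open={}
Step 3: reserve R2 C 1 -> on_hand[A=41 B=21 C=47] avail[A=41 B=21 C=46] open={R2}
Step 4: reserve R3 A 2 -> on_hand[A=41 B=21 C=47] avail[A=39 B=21 C=46] open={R2,R3}
Step 5: reserve R4 B 7 -> on_hand[A=41 B=21 C=47] avail[A=39 B=14 C=46] open={R2,R3,R4}
Step 6: reserve R5 C 8 -> on_hand[A=41 B=21 C=47] avail[A=39 B=14 C=38] open={R2,R3,R4,R5}
Step 7: commit R3 -> on_hand[A=39 B=21 C=47] avail[A=39 B=14 C=38] open={R2,R4,R5}
Step 8: reserve R6 B 5 -> on_hand[A=39 B=21 C=47] avail[A=39 B=9 C=38] open={R2,R4,R5,R6}
Step 9: commit R6 -> on_hand[A=39 B=16 C=47] avail[A=39 B=9 C=38] open={R2,R4,R5}
Step 10: cancel R2 -> on_hand[A=39 B=16 C=47] avail[A=39 B=9 C=39] open={R4,R5}
Step 11: commit R5 -> on_hand[A=39 B=16 C=39] avail[A=39 B=9 C=39] open={R4}
Step 12: reserve R7 A 4 -> on_hand[A=39 B=16 C=39] avail[A=35 B=9 C=39] open={R4,R7}
Step 13: commit R7 -> on_hand[A=35 B=16 C=39] avail[A=35 B=9 C=39] open={R4}
Step 14: reserve R8 B 8 -> on_hand[A=35 B=16 C=39] avail[A=35 B=1 C=39] open={R4,R8}
Step 15: reserve R9 C 9 -> on_hand[A=35 B=16 C=39] avail[A=35 B=1 C=30] open={R4,R8,R9}

Answer: A: 35
B: 1
C: 30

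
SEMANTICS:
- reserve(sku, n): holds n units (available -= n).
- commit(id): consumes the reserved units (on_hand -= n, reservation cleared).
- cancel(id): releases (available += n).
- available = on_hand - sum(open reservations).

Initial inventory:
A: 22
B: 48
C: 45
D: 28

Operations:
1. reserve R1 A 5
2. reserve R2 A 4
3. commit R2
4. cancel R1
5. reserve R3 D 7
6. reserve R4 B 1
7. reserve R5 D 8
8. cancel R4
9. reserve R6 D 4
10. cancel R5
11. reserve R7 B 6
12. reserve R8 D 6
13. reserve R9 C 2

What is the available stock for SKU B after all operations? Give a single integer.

Step 1: reserve R1 A 5 -> on_hand[A=22 B=48 C=45 D=28] avail[A=17 B=48 C=45 D=28] open={R1}
Step 2: reserve R2 A 4 -> on_hand[A=22 B=48 C=45 D=28] avail[A=13 B=48 C=45 D=28] open={R1,R2}
Step 3: commit R2 -> on_hand[A=18 B=48 C=45 D=28] avail[A=13 B=48 C=45 D=28] open={R1}
Step 4: cancel R1 -> on_hand[A=18 B=48 C=45 D=28] avail[A=18 B=48 C=45 D=28] open={}
Step 5: reserve R3 D 7 -> on_hand[A=18 B=48 C=45 D=28] avail[A=18 B=48 C=45 D=21] open={R3}
Step 6: reserve R4 B 1 -> on_hand[A=18 B=48 C=45 D=28] avail[A=18 B=47 C=45 D=21] open={R3,R4}
Step 7: reserve R5 D 8 -> on_hand[A=18 B=48 C=45 D=28] avail[A=18 B=47 C=45 D=13] open={R3,R4,R5}
Step 8: cancel R4 -> on_hand[A=18 B=48 C=45 D=28] avail[A=18 B=48 C=45 D=13] open={R3,R5}
Step 9: reserve R6 D 4 -> on_hand[A=18 B=48 C=45 D=28] avail[A=18 B=48 C=45 D=9] open={R3,R5,R6}
Step 10: cancel R5 -> on_hand[A=18 B=48 C=45 D=28] avail[A=18 B=48 C=45 D=17] open={R3,R6}
Step 11: reserve R7 B 6 -> on_hand[A=18 B=48 C=45 D=28] avail[A=18 B=42 C=45 D=17] open={R3,R6,R7}
Step 12: reserve R8 D 6 -> on_hand[A=18 B=48 C=45 D=28] avail[A=18 B=42 C=45 D=11] open={R3,R6,R7,R8}
Step 13: reserve R9 C 2 -> on_hand[A=18 B=48 C=45 D=28] avail[A=18 B=42 C=43 D=11] open={R3,R6,R7,R8,R9}
Final available[B] = 42

Answer: 42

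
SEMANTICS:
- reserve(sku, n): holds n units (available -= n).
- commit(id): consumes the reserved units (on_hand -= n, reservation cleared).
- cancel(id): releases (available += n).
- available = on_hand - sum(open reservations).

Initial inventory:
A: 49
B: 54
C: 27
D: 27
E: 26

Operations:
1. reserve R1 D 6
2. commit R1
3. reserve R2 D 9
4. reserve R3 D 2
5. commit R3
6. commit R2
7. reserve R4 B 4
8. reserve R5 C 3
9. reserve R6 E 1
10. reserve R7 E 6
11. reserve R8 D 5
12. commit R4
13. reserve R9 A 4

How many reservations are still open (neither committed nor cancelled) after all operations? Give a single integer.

Answer: 5

Derivation:
Step 1: reserve R1 D 6 -> on_hand[A=49 B=54 C=27 D=27 E=26] avail[A=49 B=54 C=27 D=21 E=26] open={R1}
Step 2: commit R1 -> on_hand[A=49 B=54 C=27 D=21 E=26] avail[A=49 B=54 C=27 D=21 E=26] open={}
Step 3: reserve R2 D 9 -> on_hand[A=49 B=54 C=27 D=21 E=26] avail[A=49 B=54 C=27 D=12 E=26] open={R2}
Step 4: reserve R3 D 2 -> on_hand[A=49 B=54 C=27 D=21 E=26] avail[A=49 B=54 C=27 D=10 E=26] open={R2,R3}
Step 5: commit R3 -> on_hand[A=49 B=54 C=27 D=19 E=26] avail[A=49 B=54 C=27 D=10 E=26] open={R2}
Step 6: commit R2 -> on_hand[A=49 B=54 C=27 D=10 E=26] avail[A=49 B=54 C=27 D=10 E=26] open={}
Step 7: reserve R4 B 4 -> on_hand[A=49 B=54 C=27 D=10 E=26] avail[A=49 B=50 C=27 D=10 E=26] open={R4}
Step 8: reserve R5 C 3 -> on_hand[A=49 B=54 C=27 D=10 E=26] avail[A=49 B=50 C=24 D=10 E=26] open={R4,R5}
Step 9: reserve R6 E 1 -> on_hand[A=49 B=54 C=27 D=10 E=26] avail[A=49 B=50 C=24 D=10 E=25] open={R4,R5,R6}
Step 10: reserve R7 E 6 -> on_hand[A=49 B=54 C=27 D=10 E=26] avail[A=49 B=50 C=24 D=10 E=19] open={R4,R5,R6,R7}
Step 11: reserve R8 D 5 -> on_hand[A=49 B=54 C=27 D=10 E=26] avail[A=49 B=50 C=24 D=5 E=19] open={R4,R5,R6,R7,R8}
Step 12: commit R4 -> on_hand[A=49 B=50 C=27 D=10 E=26] avail[A=49 B=50 C=24 D=5 E=19] open={R5,R6,R7,R8}
Step 13: reserve R9 A 4 -> on_hand[A=49 B=50 C=27 D=10 E=26] avail[A=45 B=50 C=24 D=5 E=19] open={R5,R6,R7,R8,R9}
Open reservations: ['R5', 'R6', 'R7', 'R8', 'R9'] -> 5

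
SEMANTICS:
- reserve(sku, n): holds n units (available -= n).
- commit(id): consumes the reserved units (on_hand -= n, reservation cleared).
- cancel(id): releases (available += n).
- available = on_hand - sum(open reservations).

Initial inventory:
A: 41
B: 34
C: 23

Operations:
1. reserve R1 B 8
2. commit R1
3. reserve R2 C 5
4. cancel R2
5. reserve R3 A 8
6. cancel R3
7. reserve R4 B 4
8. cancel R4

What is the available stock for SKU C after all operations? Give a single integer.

Answer: 23

Derivation:
Step 1: reserve R1 B 8 -> on_hand[A=41 B=34 C=23] avail[A=41 B=26 C=23] open={R1}
Step 2: commit R1 -> on_hand[A=41 B=26 C=23] avail[A=41 B=26 C=23] open={}
Step 3: reserve R2 C 5 -> on_hand[A=41 B=26 C=23] avail[A=41 B=26 C=18] open={R2}
Step 4: cancel R2 -> on_hand[A=41 B=26 C=23] avail[A=41 B=26 C=23] open={}
Step 5: reserve R3 A 8 -> on_hand[A=41 B=26 C=23] avail[A=33 B=26 C=23] open={R3}
Step 6: cancel R3 -> on_hand[A=41 B=26 C=23] avail[A=41 B=26 C=23] open={}
Step 7: reserve R4 B 4 -> on_hand[A=41 B=26 C=23] avail[A=41 B=22 C=23] open={R4}
Step 8: cancel R4 -> on_hand[A=41 B=26 C=23] avail[A=41 B=26 C=23] open={}
Final available[C] = 23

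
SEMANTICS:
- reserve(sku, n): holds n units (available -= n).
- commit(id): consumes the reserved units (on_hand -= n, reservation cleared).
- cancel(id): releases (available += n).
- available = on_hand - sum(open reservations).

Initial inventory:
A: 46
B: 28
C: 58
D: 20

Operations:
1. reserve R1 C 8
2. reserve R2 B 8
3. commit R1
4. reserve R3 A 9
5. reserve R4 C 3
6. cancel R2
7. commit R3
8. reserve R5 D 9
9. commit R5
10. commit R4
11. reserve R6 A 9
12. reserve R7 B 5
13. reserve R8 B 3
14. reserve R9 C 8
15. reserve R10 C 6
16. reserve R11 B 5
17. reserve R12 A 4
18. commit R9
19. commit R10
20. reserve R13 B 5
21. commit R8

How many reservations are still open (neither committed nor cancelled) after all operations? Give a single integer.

Answer: 5

Derivation:
Step 1: reserve R1 C 8 -> on_hand[A=46 B=28 C=58 D=20] avail[A=46 B=28 C=50 D=20] open={R1}
Step 2: reserve R2 B 8 -> on_hand[A=46 B=28 C=58 D=20] avail[A=46 B=20 C=50 D=20] open={R1,R2}
Step 3: commit R1 -> on_hand[A=46 B=28 C=50 D=20] avail[A=46 B=20 C=50 D=20] open={R2}
Step 4: reserve R3 A 9 -> on_hand[A=46 B=28 C=50 D=20] avail[A=37 B=20 C=50 D=20] open={R2,R3}
Step 5: reserve R4 C 3 -> on_hand[A=46 B=28 C=50 D=20] avail[A=37 B=20 C=47 D=20] open={R2,R3,R4}
Step 6: cancel R2 -> on_hand[A=46 B=28 C=50 D=20] avail[A=37 B=28 C=47 D=20] open={R3,R4}
Step 7: commit R3 -> on_hand[A=37 B=28 C=50 D=20] avail[A=37 B=28 C=47 D=20] open={R4}
Step 8: reserve R5 D 9 -> on_hand[A=37 B=28 C=50 D=20] avail[A=37 B=28 C=47 D=11] open={R4,R5}
Step 9: commit R5 -> on_hand[A=37 B=28 C=50 D=11] avail[A=37 B=28 C=47 D=11] open={R4}
Step 10: commit R4 -> on_hand[A=37 B=28 C=47 D=11] avail[A=37 B=28 C=47 D=11] open={}
Step 11: reserve R6 A 9 -> on_hand[A=37 B=28 C=47 D=11] avail[A=28 B=28 C=47 D=11] open={R6}
Step 12: reserve R7 B 5 -> on_hand[A=37 B=28 C=47 D=11] avail[A=28 B=23 C=47 D=11] open={R6,R7}
Step 13: reserve R8 B 3 -> on_hand[A=37 B=28 C=47 D=11] avail[A=28 B=20 C=47 D=11] open={R6,R7,R8}
Step 14: reserve R9 C 8 -> on_hand[A=37 B=28 C=47 D=11] avail[A=28 B=20 C=39 D=11] open={R6,R7,R8,R9}
Step 15: reserve R10 C 6 -> on_hand[A=37 B=28 C=47 D=11] avail[A=28 B=20 C=33 D=11] open={R10,R6,R7,R8,R9}
Step 16: reserve R11 B 5 -> on_hand[A=37 B=28 C=47 D=11] avail[A=28 B=15 C=33 D=11] open={R10,R11,R6,R7,R8,R9}
Step 17: reserve R12 A 4 -> on_hand[A=37 B=28 C=47 D=11] avail[A=24 B=15 C=33 D=11] open={R10,R11,R12,R6,R7,R8,R9}
Step 18: commit R9 -> on_hand[A=37 B=28 C=39 D=11] avail[A=24 B=15 C=33 D=11] open={R10,R11,R12,R6,R7,R8}
Step 19: commit R10 -> on_hand[A=37 B=28 C=33 D=11] avail[A=24 B=15 C=33 D=11] open={R11,R12,R6,R7,R8}
Step 20: reserve R13 B 5 -> on_hand[A=37 B=28 C=33 D=11] avail[A=24 B=10 C=33 D=11] open={R11,R12,R13,R6,R7,R8}
Step 21: commit R8 -> on_hand[A=37 B=25 C=33 D=11] avail[A=24 B=10 C=33 D=11] open={R11,R12,R13,R6,R7}
Open reservations: ['R11', 'R12', 'R13', 'R6', 'R7'] -> 5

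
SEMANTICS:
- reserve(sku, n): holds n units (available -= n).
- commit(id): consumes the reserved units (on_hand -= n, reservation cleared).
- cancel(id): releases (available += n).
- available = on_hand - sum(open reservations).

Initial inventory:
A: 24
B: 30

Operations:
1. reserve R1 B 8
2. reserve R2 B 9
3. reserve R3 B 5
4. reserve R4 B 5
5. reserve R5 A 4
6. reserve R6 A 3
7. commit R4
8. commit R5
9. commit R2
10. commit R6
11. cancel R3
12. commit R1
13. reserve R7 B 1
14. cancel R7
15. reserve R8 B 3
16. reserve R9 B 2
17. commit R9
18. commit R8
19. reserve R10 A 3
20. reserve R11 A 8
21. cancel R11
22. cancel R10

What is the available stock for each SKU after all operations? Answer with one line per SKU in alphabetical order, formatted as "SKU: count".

Step 1: reserve R1 B 8 -> on_hand[A=24 B=30] avail[A=24 B=22] open={R1}
Step 2: reserve R2 B 9 -> on_hand[A=24 B=30] avail[A=24 B=13] open={R1,R2}
Step 3: reserve R3 B 5 -> on_hand[A=24 B=30] avail[A=24 B=8] open={R1,R2,R3}
Step 4: reserve R4 B 5 -> on_hand[A=24 B=30] avail[A=24 B=3] open={R1,R2,R3,R4}
Step 5: reserve R5 A 4 -> on_hand[A=24 B=30] avail[A=20 B=3] open={R1,R2,R3,R4,R5}
Step 6: reserve R6 A 3 -> on_hand[A=24 B=30] avail[A=17 B=3] open={R1,R2,R3,R4,R5,R6}
Step 7: commit R4 -> on_hand[A=24 B=25] avail[A=17 B=3] open={R1,R2,R3,R5,R6}
Step 8: commit R5 -> on_hand[A=20 B=25] avail[A=17 B=3] open={R1,R2,R3,R6}
Step 9: commit R2 -> on_hand[A=20 B=16] avail[A=17 B=3] open={R1,R3,R6}
Step 10: commit R6 -> on_hand[A=17 B=16] avail[A=17 B=3] open={R1,R3}
Step 11: cancel R3 -> on_hand[A=17 B=16] avail[A=17 B=8] open={R1}
Step 12: commit R1 -> on_hand[A=17 B=8] avail[A=17 B=8] open={}
Step 13: reserve R7 B 1 -> on_hand[A=17 B=8] avail[A=17 B=7] open={R7}
Step 14: cancel R7 -> on_hand[A=17 B=8] avail[A=17 B=8] open={}
Step 15: reserve R8 B 3 -> on_hand[A=17 B=8] avail[A=17 B=5] open={R8}
Step 16: reserve R9 B 2 -> on_hand[A=17 B=8] avail[A=17 B=3] open={R8,R9}
Step 17: commit R9 -> on_hand[A=17 B=6] avail[A=17 B=3] open={R8}
Step 18: commit R8 -> on_hand[A=17 B=3] avail[A=17 B=3] open={}
Step 19: reserve R10 A 3 -> on_hand[A=17 B=3] avail[A=14 B=3] open={R10}
Step 20: reserve R11 A 8 -> on_hand[A=17 B=3] avail[A=6 B=3] open={R10,R11}
Step 21: cancel R11 -> on_hand[A=17 B=3] avail[A=14 B=3] open={R10}
Step 22: cancel R10 -> on_hand[A=17 B=3] avail[A=17 B=3] open={}

Answer: A: 17
B: 3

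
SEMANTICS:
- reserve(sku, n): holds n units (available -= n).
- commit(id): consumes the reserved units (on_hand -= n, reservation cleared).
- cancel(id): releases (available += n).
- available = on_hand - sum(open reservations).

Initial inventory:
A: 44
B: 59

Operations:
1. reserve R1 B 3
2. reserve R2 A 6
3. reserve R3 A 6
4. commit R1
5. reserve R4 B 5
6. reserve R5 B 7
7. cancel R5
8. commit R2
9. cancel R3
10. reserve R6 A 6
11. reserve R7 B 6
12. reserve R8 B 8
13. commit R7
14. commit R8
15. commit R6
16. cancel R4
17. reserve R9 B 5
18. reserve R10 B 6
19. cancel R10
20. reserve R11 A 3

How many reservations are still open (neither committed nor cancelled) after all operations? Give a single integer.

Step 1: reserve R1 B 3 -> on_hand[A=44 B=59] avail[A=44 B=56] open={R1}
Step 2: reserve R2 A 6 -> on_hand[A=44 B=59] avail[A=38 B=56] open={R1,R2}
Step 3: reserve R3 A 6 -> on_hand[A=44 B=59] avail[A=32 B=56] open={R1,R2,R3}
Step 4: commit R1 -> on_hand[A=44 B=56] avail[A=32 B=56] open={R2,R3}
Step 5: reserve R4 B 5 -> on_hand[A=44 B=56] avail[A=32 B=51] open={R2,R3,R4}
Step 6: reserve R5 B 7 -> on_hand[A=44 B=56] avail[A=32 B=44] open={R2,R3,R4,R5}
Step 7: cancel R5 -> on_hand[A=44 B=56] avail[A=32 B=51] open={R2,R3,R4}
Step 8: commit R2 -> on_hand[A=38 B=56] avail[A=32 B=51] open={R3,R4}
Step 9: cancel R3 -> on_hand[A=38 B=56] avail[A=38 B=51] open={R4}
Step 10: reserve R6 A 6 -> on_hand[A=38 B=56] avail[A=32 B=51] open={R4,R6}
Step 11: reserve R7 B 6 -> on_hand[A=38 B=56] avail[A=32 B=45] open={R4,R6,R7}
Step 12: reserve R8 B 8 -> on_hand[A=38 B=56] avail[A=32 B=37] open={R4,R6,R7,R8}
Step 13: commit R7 -> on_hand[A=38 B=50] avail[A=32 B=37] open={R4,R6,R8}
Step 14: commit R8 -> on_hand[A=38 B=42] avail[A=32 B=37] open={R4,R6}
Step 15: commit R6 -> on_hand[A=32 B=42] avail[A=32 B=37] open={R4}
Step 16: cancel R4 -> on_hand[A=32 B=42] avail[A=32 B=42] open={}
Step 17: reserve R9 B 5 -> on_hand[A=32 B=42] avail[A=32 B=37] open={R9}
Step 18: reserve R10 B 6 -> on_hand[A=32 B=42] avail[A=32 B=31] open={R10,R9}
Step 19: cancel R10 -> on_hand[A=32 B=42] avail[A=32 B=37] open={R9}
Step 20: reserve R11 A 3 -> on_hand[A=32 B=42] avail[A=29 B=37] open={R11,R9}
Open reservations: ['R11', 'R9'] -> 2

Answer: 2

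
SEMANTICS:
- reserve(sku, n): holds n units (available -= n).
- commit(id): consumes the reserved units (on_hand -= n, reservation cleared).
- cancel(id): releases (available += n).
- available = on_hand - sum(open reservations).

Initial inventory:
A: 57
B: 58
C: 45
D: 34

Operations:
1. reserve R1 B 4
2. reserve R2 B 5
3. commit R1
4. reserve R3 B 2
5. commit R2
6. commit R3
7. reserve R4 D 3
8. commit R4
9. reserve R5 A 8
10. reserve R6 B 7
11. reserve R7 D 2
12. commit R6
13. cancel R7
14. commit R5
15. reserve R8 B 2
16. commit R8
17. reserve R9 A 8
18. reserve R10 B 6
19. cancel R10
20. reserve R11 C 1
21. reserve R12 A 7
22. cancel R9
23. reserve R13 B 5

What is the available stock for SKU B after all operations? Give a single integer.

Step 1: reserve R1 B 4 -> on_hand[A=57 B=58 C=45 D=34] avail[A=57 B=54 C=45 D=34] open={R1}
Step 2: reserve R2 B 5 -> on_hand[A=57 B=58 C=45 D=34] avail[A=57 B=49 C=45 D=34] open={R1,R2}
Step 3: commit R1 -> on_hand[A=57 B=54 C=45 D=34] avail[A=57 B=49 C=45 D=34] open={R2}
Step 4: reserve R3 B 2 -> on_hand[A=57 B=54 C=45 D=34] avail[A=57 B=47 C=45 D=34] open={R2,R3}
Step 5: commit R2 -> on_hand[A=57 B=49 C=45 D=34] avail[A=57 B=47 C=45 D=34] open={R3}
Step 6: commit R3 -> on_hand[A=57 B=47 C=45 D=34] avail[A=57 B=47 C=45 D=34] open={}
Step 7: reserve R4 D 3 -> on_hand[A=57 B=47 C=45 D=34] avail[A=57 B=47 C=45 D=31] open={R4}
Step 8: commit R4 -> on_hand[A=57 B=47 C=45 D=31] avail[A=57 B=47 C=45 D=31] open={}
Step 9: reserve R5 A 8 -> on_hand[A=57 B=47 C=45 D=31] avail[A=49 B=47 C=45 D=31] open={R5}
Step 10: reserve R6 B 7 -> on_hand[A=57 B=47 C=45 D=31] avail[A=49 B=40 C=45 D=31] open={R5,R6}
Step 11: reserve R7 D 2 -> on_hand[A=57 B=47 C=45 D=31] avail[A=49 B=40 C=45 D=29] open={R5,R6,R7}
Step 12: commit R6 -> on_hand[A=57 B=40 C=45 D=31] avail[A=49 B=40 C=45 D=29] open={R5,R7}
Step 13: cancel R7 -> on_hand[A=57 B=40 C=45 D=31] avail[A=49 B=40 C=45 D=31] open={R5}
Step 14: commit R5 -> on_hand[A=49 B=40 C=45 D=31] avail[A=49 B=40 C=45 D=31] open={}
Step 15: reserve R8 B 2 -> on_hand[A=49 B=40 C=45 D=31] avail[A=49 B=38 C=45 D=31] open={R8}
Step 16: commit R8 -> on_hand[A=49 B=38 C=45 D=31] avail[A=49 B=38 C=45 D=31] open={}
Step 17: reserve R9 A 8 -> on_hand[A=49 B=38 C=45 D=31] avail[A=41 B=38 C=45 D=31] open={R9}
Step 18: reserve R10 B 6 -> on_hand[A=49 B=38 C=45 D=31] avail[A=41 B=32 C=45 D=31] open={R10,R9}
Step 19: cancel R10 -> on_hand[A=49 B=38 C=45 D=31] avail[A=41 B=38 C=45 D=31] open={R9}
Step 20: reserve R11 C 1 -> on_hand[A=49 B=38 C=45 D=31] avail[A=41 B=38 C=44 D=31] open={R11,R9}
Step 21: reserve R12 A 7 -> on_hand[A=49 B=38 C=45 D=31] avail[A=34 B=38 C=44 D=31] open={R11,R12,R9}
Step 22: cancel R9 -> on_hand[A=49 B=38 C=45 D=31] avail[A=42 B=38 C=44 D=31] open={R11,R12}
Step 23: reserve R13 B 5 -> on_hand[A=49 B=38 C=45 D=31] avail[A=42 B=33 C=44 D=31] open={R11,R12,R13}
Final available[B] = 33

Answer: 33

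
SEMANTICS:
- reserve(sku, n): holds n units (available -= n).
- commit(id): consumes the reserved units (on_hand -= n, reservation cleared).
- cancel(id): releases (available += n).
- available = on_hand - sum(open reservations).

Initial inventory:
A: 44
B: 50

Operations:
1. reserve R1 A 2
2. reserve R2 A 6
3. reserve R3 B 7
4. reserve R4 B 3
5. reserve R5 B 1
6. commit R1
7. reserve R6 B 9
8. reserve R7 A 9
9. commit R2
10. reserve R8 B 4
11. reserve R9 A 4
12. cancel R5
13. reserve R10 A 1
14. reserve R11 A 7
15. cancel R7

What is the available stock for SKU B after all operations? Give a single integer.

Answer: 27

Derivation:
Step 1: reserve R1 A 2 -> on_hand[A=44 B=50] avail[A=42 B=50] open={R1}
Step 2: reserve R2 A 6 -> on_hand[A=44 B=50] avail[A=36 B=50] open={R1,R2}
Step 3: reserve R3 B 7 -> on_hand[A=44 B=50] avail[A=36 B=43] open={R1,R2,R3}
Step 4: reserve R4 B 3 -> on_hand[A=44 B=50] avail[A=36 B=40] open={R1,R2,R3,R4}
Step 5: reserve R5 B 1 -> on_hand[A=44 B=50] avail[A=36 B=39] open={R1,R2,R3,R4,R5}
Step 6: commit R1 -> on_hand[A=42 B=50] avail[A=36 B=39] open={R2,R3,R4,R5}
Step 7: reserve R6 B 9 -> on_hand[A=42 B=50] avail[A=36 B=30] open={R2,R3,R4,R5,R6}
Step 8: reserve R7 A 9 -> on_hand[A=42 B=50] avail[A=27 B=30] open={R2,R3,R4,R5,R6,R7}
Step 9: commit R2 -> on_hand[A=36 B=50] avail[A=27 B=30] open={R3,R4,R5,R6,R7}
Step 10: reserve R8 B 4 -> on_hand[A=36 B=50] avail[A=27 B=26] open={R3,R4,R5,R6,R7,R8}
Step 11: reserve R9 A 4 -> on_hand[A=36 B=50] avail[A=23 B=26] open={R3,R4,R5,R6,R7,R8,R9}
Step 12: cancel R5 -> on_hand[A=36 B=50] avail[A=23 B=27] open={R3,R4,R6,R7,R8,R9}
Step 13: reserve R10 A 1 -> on_hand[A=36 B=50] avail[A=22 B=27] open={R10,R3,R4,R6,R7,R8,R9}
Step 14: reserve R11 A 7 -> on_hand[A=36 B=50] avail[A=15 B=27] open={R10,R11,R3,R4,R6,R7,R8,R9}
Step 15: cancel R7 -> on_hand[A=36 B=50] avail[A=24 B=27] open={R10,R11,R3,R4,R6,R8,R9}
Final available[B] = 27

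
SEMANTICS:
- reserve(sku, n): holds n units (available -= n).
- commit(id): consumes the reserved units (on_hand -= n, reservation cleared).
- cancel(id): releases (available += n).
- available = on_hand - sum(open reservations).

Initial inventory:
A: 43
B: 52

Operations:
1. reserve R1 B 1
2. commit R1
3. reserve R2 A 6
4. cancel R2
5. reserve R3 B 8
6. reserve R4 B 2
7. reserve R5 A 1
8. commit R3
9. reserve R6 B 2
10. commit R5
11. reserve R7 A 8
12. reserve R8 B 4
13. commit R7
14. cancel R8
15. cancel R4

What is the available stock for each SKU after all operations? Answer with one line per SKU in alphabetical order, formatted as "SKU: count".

Step 1: reserve R1 B 1 -> on_hand[A=43 B=52] avail[A=43 B=51] open={R1}
Step 2: commit R1 -> on_hand[A=43 B=51] avail[A=43 B=51] open={}
Step 3: reserve R2 A 6 -> on_hand[A=43 B=51] avail[A=37 B=51] open={R2}
Step 4: cancel R2 -> on_hand[A=43 B=51] avail[A=43 B=51] open={}
Step 5: reserve R3 B 8 -> on_hand[A=43 B=51] avail[A=43 B=43] open={R3}
Step 6: reserve R4 B 2 -> on_hand[A=43 B=51] avail[A=43 B=41] open={R3,R4}
Step 7: reserve R5 A 1 -> on_hand[A=43 B=51] avail[A=42 B=41] open={R3,R4,R5}
Step 8: commit R3 -> on_hand[A=43 B=43] avail[A=42 B=41] open={R4,R5}
Step 9: reserve R6 B 2 -> on_hand[A=43 B=43] avail[A=42 B=39] open={R4,R5,R6}
Step 10: commit R5 -> on_hand[A=42 B=43] avail[A=42 B=39] open={R4,R6}
Step 11: reserve R7 A 8 -> on_hand[A=42 B=43] avail[A=34 B=39] open={R4,R6,R7}
Step 12: reserve R8 B 4 -> on_hand[A=42 B=43] avail[A=34 B=35] open={R4,R6,R7,R8}
Step 13: commit R7 -> on_hand[A=34 B=43] avail[A=34 B=35] open={R4,R6,R8}
Step 14: cancel R8 -> on_hand[A=34 B=43] avail[A=34 B=39] open={R4,R6}
Step 15: cancel R4 -> on_hand[A=34 B=43] avail[A=34 B=41] open={R6}

Answer: A: 34
B: 41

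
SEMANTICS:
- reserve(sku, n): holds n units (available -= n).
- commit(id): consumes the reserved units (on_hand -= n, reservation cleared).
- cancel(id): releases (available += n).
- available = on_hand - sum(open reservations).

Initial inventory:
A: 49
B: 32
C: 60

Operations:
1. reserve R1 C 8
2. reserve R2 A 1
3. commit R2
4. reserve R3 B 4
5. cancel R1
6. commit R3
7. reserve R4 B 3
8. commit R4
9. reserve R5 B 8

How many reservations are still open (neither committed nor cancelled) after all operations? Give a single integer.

Answer: 1

Derivation:
Step 1: reserve R1 C 8 -> on_hand[A=49 B=32 C=60] avail[A=49 B=32 C=52] open={R1}
Step 2: reserve R2 A 1 -> on_hand[A=49 B=32 C=60] avail[A=48 B=32 C=52] open={R1,R2}
Step 3: commit R2 -> on_hand[A=48 B=32 C=60] avail[A=48 B=32 C=52] open={R1}
Step 4: reserve R3 B 4 -> on_hand[A=48 B=32 C=60] avail[A=48 B=28 C=52] open={R1,R3}
Step 5: cancel R1 -> on_hand[A=48 B=32 C=60] avail[A=48 B=28 C=60] open={R3}
Step 6: commit R3 -> on_hand[A=48 B=28 C=60] avail[A=48 B=28 C=60] open={}
Step 7: reserve R4 B 3 -> on_hand[A=48 B=28 C=60] avail[A=48 B=25 C=60] open={R4}
Step 8: commit R4 -> on_hand[A=48 B=25 C=60] avail[A=48 B=25 C=60] open={}
Step 9: reserve R5 B 8 -> on_hand[A=48 B=25 C=60] avail[A=48 B=17 C=60] open={R5}
Open reservations: ['R5'] -> 1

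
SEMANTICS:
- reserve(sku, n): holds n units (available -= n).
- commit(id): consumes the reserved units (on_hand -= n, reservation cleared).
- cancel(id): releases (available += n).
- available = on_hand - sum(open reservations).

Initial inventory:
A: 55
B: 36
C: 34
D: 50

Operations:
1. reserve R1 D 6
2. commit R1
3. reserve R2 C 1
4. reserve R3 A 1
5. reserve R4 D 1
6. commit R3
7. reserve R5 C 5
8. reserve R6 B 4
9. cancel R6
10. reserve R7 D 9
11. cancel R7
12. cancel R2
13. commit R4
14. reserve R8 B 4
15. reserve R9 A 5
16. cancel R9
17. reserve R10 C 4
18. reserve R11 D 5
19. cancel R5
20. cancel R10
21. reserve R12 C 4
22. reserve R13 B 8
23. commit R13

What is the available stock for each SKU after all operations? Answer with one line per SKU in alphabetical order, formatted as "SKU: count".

Answer: A: 54
B: 24
C: 30
D: 38

Derivation:
Step 1: reserve R1 D 6 -> on_hand[A=55 B=36 C=34 D=50] avail[A=55 B=36 C=34 D=44] open={R1}
Step 2: commit R1 -> on_hand[A=55 B=36 C=34 D=44] avail[A=55 B=36 C=34 D=44] open={}
Step 3: reserve R2 C 1 -> on_hand[A=55 B=36 C=34 D=44] avail[A=55 B=36 C=33 D=44] open={R2}
Step 4: reserve R3 A 1 -> on_hand[A=55 B=36 C=34 D=44] avail[A=54 B=36 C=33 D=44] open={R2,R3}
Step 5: reserve R4 D 1 -> on_hand[A=55 B=36 C=34 D=44] avail[A=54 B=36 C=33 D=43] open={R2,R3,R4}
Step 6: commit R3 -> on_hand[A=54 B=36 C=34 D=44] avail[A=54 B=36 C=33 D=43] open={R2,R4}
Step 7: reserve R5 C 5 -> on_hand[A=54 B=36 C=34 D=44] avail[A=54 B=36 C=28 D=43] open={R2,R4,R5}
Step 8: reserve R6 B 4 -> on_hand[A=54 B=36 C=34 D=44] avail[A=54 B=32 C=28 D=43] open={R2,R4,R5,R6}
Step 9: cancel R6 -> on_hand[A=54 B=36 C=34 D=44] avail[A=54 B=36 C=28 D=43] open={R2,R4,R5}
Step 10: reserve R7 D 9 -> on_hand[A=54 B=36 C=34 D=44] avail[A=54 B=36 C=28 D=34] open={R2,R4,R5,R7}
Step 11: cancel R7 -> on_hand[A=54 B=36 C=34 D=44] avail[A=54 B=36 C=28 D=43] open={R2,R4,R5}
Step 12: cancel R2 -> on_hand[A=54 B=36 C=34 D=44] avail[A=54 B=36 C=29 D=43] open={R4,R5}
Step 13: commit R4 -> on_hand[A=54 B=36 C=34 D=43] avail[A=54 B=36 C=29 D=43] open={R5}
Step 14: reserve R8 B 4 -> on_hand[A=54 B=36 C=34 D=43] avail[A=54 B=32 C=29 D=43] open={R5,R8}
Step 15: reserve R9 A 5 -> on_hand[A=54 B=36 C=34 D=43] avail[A=49 B=32 C=29 D=43] open={R5,R8,R9}
Step 16: cancel R9 -> on_hand[A=54 B=36 C=34 D=43] avail[A=54 B=32 C=29 D=43] open={R5,R8}
Step 17: reserve R10 C 4 -> on_hand[A=54 B=36 C=34 D=43] avail[A=54 B=32 C=25 D=43] open={R10,R5,R8}
Step 18: reserve R11 D 5 -> on_hand[A=54 B=36 C=34 D=43] avail[A=54 B=32 C=25 D=38] open={R10,R11,R5,R8}
Step 19: cancel R5 -> on_hand[A=54 B=36 C=34 D=43] avail[A=54 B=32 C=30 D=38] open={R10,R11,R8}
Step 20: cancel R10 -> on_hand[A=54 B=36 C=34 D=43] avail[A=54 B=32 C=34 D=38] open={R11,R8}
Step 21: reserve R12 C 4 -> on_hand[A=54 B=36 C=34 D=43] avail[A=54 B=32 C=30 D=38] open={R11,R12,R8}
Step 22: reserve R13 B 8 -> on_hand[A=54 B=36 C=34 D=43] avail[A=54 B=24 C=30 D=38] open={R11,R12,R13,R8}
Step 23: commit R13 -> on_hand[A=54 B=28 C=34 D=43] avail[A=54 B=24 C=30 D=38] open={R11,R12,R8}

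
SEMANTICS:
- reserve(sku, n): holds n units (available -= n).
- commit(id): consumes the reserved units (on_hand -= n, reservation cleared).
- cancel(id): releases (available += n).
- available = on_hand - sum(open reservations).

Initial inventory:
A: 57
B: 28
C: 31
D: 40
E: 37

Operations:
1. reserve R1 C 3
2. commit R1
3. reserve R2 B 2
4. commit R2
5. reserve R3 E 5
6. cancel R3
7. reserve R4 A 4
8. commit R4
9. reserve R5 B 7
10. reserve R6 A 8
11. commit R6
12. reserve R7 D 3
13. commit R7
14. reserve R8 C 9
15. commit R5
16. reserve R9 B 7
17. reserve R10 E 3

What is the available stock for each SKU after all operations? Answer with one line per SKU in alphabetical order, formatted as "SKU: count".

Answer: A: 45
B: 12
C: 19
D: 37
E: 34

Derivation:
Step 1: reserve R1 C 3 -> on_hand[A=57 B=28 C=31 D=40 E=37] avail[A=57 B=28 C=28 D=40 E=37] open={R1}
Step 2: commit R1 -> on_hand[A=57 B=28 C=28 D=40 E=37] avail[A=57 B=28 C=28 D=40 E=37] open={}
Step 3: reserve R2 B 2 -> on_hand[A=57 B=28 C=28 D=40 E=37] avail[A=57 B=26 C=28 D=40 E=37] open={R2}
Step 4: commit R2 -> on_hand[A=57 B=26 C=28 D=40 E=37] avail[A=57 B=26 C=28 D=40 E=37] open={}
Step 5: reserve R3 E 5 -> on_hand[A=57 B=26 C=28 D=40 E=37] avail[A=57 B=26 C=28 D=40 E=32] open={R3}
Step 6: cancel R3 -> on_hand[A=57 B=26 C=28 D=40 E=37] avail[A=57 B=26 C=28 D=40 E=37] open={}
Step 7: reserve R4 A 4 -> on_hand[A=57 B=26 C=28 D=40 E=37] avail[A=53 B=26 C=28 D=40 E=37] open={R4}
Step 8: commit R4 -> on_hand[A=53 B=26 C=28 D=40 E=37] avail[A=53 B=26 C=28 D=40 E=37] open={}
Step 9: reserve R5 B 7 -> on_hand[A=53 B=26 C=28 D=40 E=37] avail[A=53 B=19 C=28 D=40 E=37] open={R5}
Step 10: reserve R6 A 8 -> on_hand[A=53 B=26 C=28 D=40 E=37] avail[A=45 B=19 C=28 D=40 E=37] open={R5,R6}
Step 11: commit R6 -> on_hand[A=45 B=26 C=28 D=40 E=37] avail[A=45 B=19 C=28 D=40 E=37] open={R5}
Step 12: reserve R7 D 3 -> on_hand[A=45 B=26 C=28 D=40 E=37] avail[A=45 B=19 C=28 D=37 E=37] open={R5,R7}
Step 13: commit R7 -> on_hand[A=45 B=26 C=28 D=37 E=37] avail[A=45 B=19 C=28 D=37 E=37] open={R5}
Step 14: reserve R8 C 9 -> on_hand[A=45 B=26 C=28 D=37 E=37] avail[A=45 B=19 C=19 D=37 E=37] open={R5,R8}
Step 15: commit R5 -> on_hand[A=45 B=19 C=28 D=37 E=37] avail[A=45 B=19 C=19 D=37 E=37] open={R8}
Step 16: reserve R9 B 7 -> on_hand[A=45 B=19 C=28 D=37 E=37] avail[A=45 B=12 C=19 D=37 E=37] open={R8,R9}
Step 17: reserve R10 E 3 -> on_hand[A=45 B=19 C=28 D=37 E=37] avail[A=45 B=12 C=19 D=37 E=34] open={R10,R8,R9}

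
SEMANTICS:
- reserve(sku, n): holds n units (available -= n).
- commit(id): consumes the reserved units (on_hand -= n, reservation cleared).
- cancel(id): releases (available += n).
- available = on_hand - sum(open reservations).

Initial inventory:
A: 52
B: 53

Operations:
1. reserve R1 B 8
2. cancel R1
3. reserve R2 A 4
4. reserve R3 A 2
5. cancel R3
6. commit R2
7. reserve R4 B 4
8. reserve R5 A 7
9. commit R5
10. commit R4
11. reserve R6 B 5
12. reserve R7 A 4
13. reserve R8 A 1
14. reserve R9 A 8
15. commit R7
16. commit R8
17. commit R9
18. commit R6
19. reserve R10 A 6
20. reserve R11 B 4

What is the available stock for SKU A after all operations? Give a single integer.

Answer: 22

Derivation:
Step 1: reserve R1 B 8 -> on_hand[A=52 B=53] avail[A=52 B=45] open={R1}
Step 2: cancel R1 -> on_hand[A=52 B=53] avail[A=52 B=53] open={}
Step 3: reserve R2 A 4 -> on_hand[A=52 B=53] avail[A=48 B=53] open={R2}
Step 4: reserve R3 A 2 -> on_hand[A=52 B=53] avail[A=46 B=53] open={R2,R3}
Step 5: cancel R3 -> on_hand[A=52 B=53] avail[A=48 B=53] open={R2}
Step 6: commit R2 -> on_hand[A=48 B=53] avail[A=48 B=53] open={}
Step 7: reserve R4 B 4 -> on_hand[A=48 B=53] avail[A=48 B=49] open={R4}
Step 8: reserve R5 A 7 -> on_hand[A=48 B=53] avail[A=41 B=49] open={R4,R5}
Step 9: commit R5 -> on_hand[A=41 B=53] avail[A=41 B=49] open={R4}
Step 10: commit R4 -> on_hand[A=41 B=49] avail[A=41 B=49] open={}
Step 11: reserve R6 B 5 -> on_hand[A=41 B=49] avail[A=41 B=44] open={R6}
Step 12: reserve R7 A 4 -> on_hand[A=41 B=49] avail[A=37 B=44] open={R6,R7}
Step 13: reserve R8 A 1 -> on_hand[A=41 B=49] avail[A=36 B=44] open={R6,R7,R8}
Step 14: reserve R9 A 8 -> on_hand[A=41 B=49] avail[A=28 B=44] open={R6,R7,R8,R9}
Step 15: commit R7 -> on_hand[A=37 B=49] avail[A=28 B=44] open={R6,R8,R9}
Step 16: commit R8 -> on_hand[A=36 B=49] avail[A=28 B=44] open={R6,R9}
Step 17: commit R9 -> on_hand[A=28 B=49] avail[A=28 B=44] open={R6}
Step 18: commit R6 -> on_hand[A=28 B=44] avail[A=28 B=44] open={}
Step 19: reserve R10 A 6 -> on_hand[A=28 B=44] avail[A=22 B=44] open={R10}
Step 20: reserve R11 B 4 -> on_hand[A=28 B=44] avail[A=22 B=40] open={R10,R11}
Final available[A] = 22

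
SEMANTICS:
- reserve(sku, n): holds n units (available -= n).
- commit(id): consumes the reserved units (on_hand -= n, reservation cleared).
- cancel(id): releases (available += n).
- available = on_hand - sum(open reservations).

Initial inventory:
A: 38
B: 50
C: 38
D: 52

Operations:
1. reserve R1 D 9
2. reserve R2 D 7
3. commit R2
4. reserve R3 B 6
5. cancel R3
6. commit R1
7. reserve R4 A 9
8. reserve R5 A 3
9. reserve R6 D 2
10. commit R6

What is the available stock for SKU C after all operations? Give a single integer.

Answer: 38

Derivation:
Step 1: reserve R1 D 9 -> on_hand[A=38 B=50 C=38 D=52] avail[A=38 B=50 C=38 D=43] open={R1}
Step 2: reserve R2 D 7 -> on_hand[A=38 B=50 C=38 D=52] avail[A=38 B=50 C=38 D=36] open={R1,R2}
Step 3: commit R2 -> on_hand[A=38 B=50 C=38 D=45] avail[A=38 B=50 C=38 D=36] open={R1}
Step 4: reserve R3 B 6 -> on_hand[A=38 B=50 C=38 D=45] avail[A=38 B=44 C=38 D=36] open={R1,R3}
Step 5: cancel R3 -> on_hand[A=38 B=50 C=38 D=45] avail[A=38 B=50 C=38 D=36] open={R1}
Step 6: commit R1 -> on_hand[A=38 B=50 C=38 D=36] avail[A=38 B=50 C=38 D=36] open={}
Step 7: reserve R4 A 9 -> on_hand[A=38 B=50 C=38 D=36] avail[A=29 B=50 C=38 D=36] open={R4}
Step 8: reserve R5 A 3 -> on_hand[A=38 B=50 C=38 D=36] avail[A=26 B=50 C=38 D=36] open={R4,R5}
Step 9: reserve R6 D 2 -> on_hand[A=38 B=50 C=38 D=36] avail[A=26 B=50 C=38 D=34] open={R4,R5,R6}
Step 10: commit R6 -> on_hand[A=38 B=50 C=38 D=34] avail[A=26 B=50 C=38 D=34] open={R4,R5}
Final available[C] = 38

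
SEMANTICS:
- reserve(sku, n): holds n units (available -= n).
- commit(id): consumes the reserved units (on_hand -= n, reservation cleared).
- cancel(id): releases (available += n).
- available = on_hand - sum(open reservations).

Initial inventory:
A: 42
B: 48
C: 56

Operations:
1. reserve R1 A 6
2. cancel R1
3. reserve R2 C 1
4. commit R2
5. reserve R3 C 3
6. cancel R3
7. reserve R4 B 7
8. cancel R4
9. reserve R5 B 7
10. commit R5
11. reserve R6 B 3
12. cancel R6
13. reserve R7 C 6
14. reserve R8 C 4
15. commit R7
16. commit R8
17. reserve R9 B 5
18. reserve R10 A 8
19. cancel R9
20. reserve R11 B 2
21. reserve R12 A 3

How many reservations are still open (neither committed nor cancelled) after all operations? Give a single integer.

Answer: 3

Derivation:
Step 1: reserve R1 A 6 -> on_hand[A=42 B=48 C=56] avail[A=36 B=48 C=56] open={R1}
Step 2: cancel R1 -> on_hand[A=42 B=48 C=56] avail[A=42 B=48 C=56] open={}
Step 3: reserve R2 C 1 -> on_hand[A=42 B=48 C=56] avail[A=42 B=48 C=55] open={R2}
Step 4: commit R2 -> on_hand[A=42 B=48 C=55] avail[A=42 B=48 C=55] open={}
Step 5: reserve R3 C 3 -> on_hand[A=42 B=48 C=55] avail[A=42 B=48 C=52] open={R3}
Step 6: cancel R3 -> on_hand[A=42 B=48 C=55] avail[A=42 B=48 C=55] open={}
Step 7: reserve R4 B 7 -> on_hand[A=42 B=48 C=55] avail[A=42 B=41 C=55] open={R4}
Step 8: cancel R4 -> on_hand[A=42 B=48 C=55] avail[A=42 B=48 C=55] open={}
Step 9: reserve R5 B 7 -> on_hand[A=42 B=48 C=55] avail[A=42 B=41 C=55] open={R5}
Step 10: commit R5 -> on_hand[A=42 B=41 C=55] avail[A=42 B=41 C=55] open={}
Step 11: reserve R6 B 3 -> on_hand[A=42 B=41 C=55] avail[A=42 B=38 C=55] open={R6}
Step 12: cancel R6 -> on_hand[A=42 B=41 C=55] avail[A=42 B=41 C=55] open={}
Step 13: reserve R7 C 6 -> on_hand[A=42 B=41 C=55] avail[A=42 B=41 C=49] open={R7}
Step 14: reserve R8 C 4 -> on_hand[A=42 B=41 C=55] avail[A=42 B=41 C=45] open={R7,R8}
Step 15: commit R7 -> on_hand[A=42 B=41 C=49] avail[A=42 B=41 C=45] open={R8}
Step 16: commit R8 -> on_hand[A=42 B=41 C=45] avail[A=42 B=41 C=45] open={}
Step 17: reserve R9 B 5 -> on_hand[A=42 B=41 C=45] avail[A=42 B=36 C=45] open={R9}
Step 18: reserve R10 A 8 -> on_hand[A=42 B=41 C=45] avail[A=34 B=36 C=45] open={R10,R9}
Step 19: cancel R9 -> on_hand[A=42 B=41 C=45] avail[A=34 B=41 C=45] open={R10}
Step 20: reserve R11 B 2 -> on_hand[A=42 B=41 C=45] avail[A=34 B=39 C=45] open={R10,R11}
Step 21: reserve R12 A 3 -> on_hand[A=42 B=41 C=45] avail[A=31 B=39 C=45] open={R10,R11,R12}
Open reservations: ['R10', 'R11', 'R12'] -> 3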